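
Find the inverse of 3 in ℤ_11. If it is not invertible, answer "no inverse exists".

Run Euclid on (11, 3):
11 = 3·3 + 2
3 = 1·2 + 1
2 = 2·1 + 0
The gcd is 1. Working backward:
1 = 3 − 2
1 = −11 + 4·3
So 3·4 ≡ 1 (mod 11).

4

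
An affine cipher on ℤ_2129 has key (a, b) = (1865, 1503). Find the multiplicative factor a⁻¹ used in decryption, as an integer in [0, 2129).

1879

Extended Euclidean algorithm:
2129 = 1×1865 + 264
1865 = 7×264 + 17
264 = 15×17 + 9
17 = 1×9 + 8
9 = 1×8 + 1
8 = 8×1 + 0
gcd = 1, so the inverse exists. Back-substitute:
1 = 9 − 8
1 = −17 + 2·9
1 = 2·264 − 31·17
1 = −31·1865 + 219·264
1 = 219·2129 − 250·1865
Hence 1865⁻¹ ≡ -250 ≡ 1879 (mod 2129).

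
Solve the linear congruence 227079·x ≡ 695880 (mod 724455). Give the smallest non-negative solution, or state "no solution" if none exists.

35690

First find gcd(227079, 724455):
724455 = 3·227079 + 43218
227079 = 5·43218 + 10989
43218 = 3·10989 + 10251
10989 = 1·10251 + 738
10251 = 13·738 + 657
738 = 1·657 + 81
657 = 8·81 + 9
81 = 9·9 + 0
gcd = 9 and 9 | 695880, so solutions exist. Divide through by 9: 25231x ≡ 77320 (mod 80495).
Now find 25231⁻¹ mod 80495:
80495 = 3*25231 + 4802
25231 = 5*4802 + 1221
4802 = 3*1221 + 1139
1221 = 1*1139 + 82
1139 = 13*82 + 73
82 = 1*73 + 9
73 = 8*9 + 1
9 = 9*1 + 0
Back-substitute:
1 = 73 − 8·9
1 = −8·82 + 9·73
1 = 9·1139 − 125·82
1 = −125·1221 + 134·1139
1 = 134·4802 − 527·1221
1 = −527·25231 + 2769·4802
1 = 2769·80495 − 8834·25231
So 25231·(-8834) ≡ 1 (mod 80495), i.e. 25231⁻¹ ≡ 71661.
Then x ≡ 71661·77320 ≡ 35690 (mod 80495); the smallest non-negative solution is x = 35690.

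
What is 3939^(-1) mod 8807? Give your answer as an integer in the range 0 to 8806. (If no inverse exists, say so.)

237

Extended Euclidean algorithm:
8807 = 2×3939 + 929
3939 = 4×929 + 223
929 = 4×223 + 37
223 = 6×37 + 1
37 = 37×1 + 0
Since gcd(3939, 8807) = 1, back-substitute to write 1 as a combination:
1 = 223 − 6·37
1 = −6·929 + 25·223
1 = 25·3939 − 106·929
1 = −106·8807 + 237·3939
So 3939·237 ≡ 1 (mod 8807).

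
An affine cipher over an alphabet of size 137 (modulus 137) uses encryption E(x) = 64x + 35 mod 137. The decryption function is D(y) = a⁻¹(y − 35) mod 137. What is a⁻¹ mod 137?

gcd(137, 64) by repeated division:
137 = 2*64 + 9
64 = 7*9 + 1
9 = 9*1 + 0
Since gcd(64, 137) = 1, back-substitute to write 1 as a combination:
1 = 64 − 7·9
1 = −7·137 + 15·64
So 64·15 ≡ 1 (mod 137).

15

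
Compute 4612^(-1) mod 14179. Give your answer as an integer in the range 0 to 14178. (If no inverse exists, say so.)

gcd(14179, 4612) by repeated division:
14179 = 3*4612 + 343
4612 = 13*343 + 153
343 = 2*153 + 37
153 = 4*37 + 5
37 = 7*5 + 2
5 = 2*2 + 1
2 = 2*1 + 0
Since gcd(4612, 14179) = 1, back-substitute to write 1 as a combination:
1 = 5 − 2·2
1 = −2·37 + 15·5
1 = 15·153 − 62·37
1 = −62·343 + 139·153
1 = 139·4612 − 1869·343
1 = −1869·14179 + 5746·4612
So 4612·5746 ≡ 1 (mod 14179).

5746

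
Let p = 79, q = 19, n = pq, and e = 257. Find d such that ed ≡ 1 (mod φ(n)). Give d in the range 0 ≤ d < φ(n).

1109

φ(n) = (p−1)(q−1) = 78·18 = 1404.
Need d with 257·d ≡ 1 (mod 1404). Apply the extended Euclidean algorithm:
1404 = 5·257 + 119
257 = 2·119 + 19
119 = 6·19 + 5
19 = 3·5 + 4
5 = 1·4 + 1
4 = 4·1 + 0
Back-substitute:
1 = 5 − 4
1 = −19 + 4·5
1 = 4·119 − 25·19
1 = −25·257 + 54·119
1 = 54·1404 − 295·257
So 257·(-295) ≡ 1 (mod 1404), hence d ≡ -295 ≡ 1109 (mod 1404).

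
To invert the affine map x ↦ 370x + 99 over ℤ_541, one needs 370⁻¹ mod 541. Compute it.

gcd(541, 370) by repeated division:
541 = 1·370 + 171
370 = 2·171 + 28
171 = 6·28 + 3
28 = 9·3 + 1
3 = 3·1 + 0
Since gcd(370, 541) = 1, back-substitute to write 1 as a combination:
1 = 28 − 9·3
1 = −9·171 + 55·28
1 = 55·370 − 119·171
1 = −119·541 + 174·370
So 370·174 ≡ 1 (mod 541).

174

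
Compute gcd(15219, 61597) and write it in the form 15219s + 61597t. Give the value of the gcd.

1

Repeated division:
61597 = 4·15219 + 721
15219 = 21·721 + 78
721 = 9·78 + 19
78 = 4·19 + 2
19 = 9·2 + 1
2 = 2·1 + 0
gcd(15219, 61597) = 1.
Express as a combination:
1 = 19 − 9·2
1 = −9·78 + 37·19
1 = 37·721 − 342·78
1 = −342·15219 + 7219·721
1 = 7219·61597 − 29218·15219
So 1 = (7219)·61597 + (-29218)·15219.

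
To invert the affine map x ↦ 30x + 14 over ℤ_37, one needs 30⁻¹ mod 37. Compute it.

21

Apply the Euclidean algorithm to 37 and 30:
37 = 1×30 + 7
30 = 4×7 + 2
7 = 3×2 + 1
2 = 2×1 + 0
gcd = 1, so the inverse exists. Back-substitute:
1 = 7 − 3·2
1 = −3·30 + 13·7
1 = 13·37 − 16·30
Hence 30⁻¹ ≡ -16 ≡ 21 (mod 37).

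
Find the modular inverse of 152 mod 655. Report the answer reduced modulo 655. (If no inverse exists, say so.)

418

Apply the Euclidean algorithm to 655 and 152:
655 = 4×152 + 47
152 = 3×47 + 11
47 = 4×11 + 3
11 = 3×3 + 2
3 = 1×2 + 1
2 = 2×1 + 0
The gcd is 1. Working backward:
1 = 3 − 2
1 = −11 + 4·3
1 = 4·47 − 17·11
1 = −17·152 + 55·47
1 = 55·655 − 237·152
Hence 152⁻¹ ≡ -237 ≡ 418 (mod 655).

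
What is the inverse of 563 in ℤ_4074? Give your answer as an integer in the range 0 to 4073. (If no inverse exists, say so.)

Extended Euclidean algorithm:
4074 = 7·563 + 133
563 = 4·133 + 31
133 = 4·31 + 9
31 = 3·9 + 4
9 = 2·4 + 1
4 = 4·1 + 0
gcd = 1, so the inverse exists. Back-substitute:
1 = 9 − 2·4
1 = −2·31 + 7·9
1 = 7·133 − 30·31
1 = −30·563 + 127·133
1 = 127·4074 − 919·563
Hence 563⁻¹ ≡ -919 ≡ 3155 (mod 4074).

3155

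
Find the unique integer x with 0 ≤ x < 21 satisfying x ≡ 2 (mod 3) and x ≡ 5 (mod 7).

Write x = 2 + 3·k. Then 3·k ≡ 5 − 2 ≡ 3 (mod 7).
Need 3⁻¹ mod 7. Extended Euclid on (7, 3):
7 = 2×3 + 1
3 = 3×1 + 0
Back-substitute:
1 = 7 − 2·3
3⁻¹ ≡ 5 (mod 7), so k ≡ 5·3 ≡ 1 (mod 7).
x = 2 + 3·1 = 5.

5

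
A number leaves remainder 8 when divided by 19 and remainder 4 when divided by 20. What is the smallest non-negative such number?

Write x = 8 + 19·k. Then 19·k ≡ 4 − 8 ≡ 16 (mod 20).
Need 19⁻¹ mod 20. Extended Euclid on (20, 19):
20 = 1*19 + 1
19 = 19*1 + 0
Back-substitute:
1 = 20 − 19
19⁻¹ ≡ 19 (mod 20), so k ≡ 19·16 ≡ 4 (mod 20).
x = 8 + 19·4 = 84.

84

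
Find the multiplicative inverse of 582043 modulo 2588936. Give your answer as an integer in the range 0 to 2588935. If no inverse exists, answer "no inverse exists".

no inverse exists

Euclidean algorithm on 2588936, 582043:
2588936 = 4*582043 + 260764
582043 = 2*260764 + 60515
260764 = 4*60515 + 18704
60515 = 3*18704 + 4403
18704 = 4*4403 + 1092
4403 = 4*1092 + 35
1092 = 31*35 + 7
35 = 5*7 + 0
The gcd is 7, not 1, hence no inverse exists.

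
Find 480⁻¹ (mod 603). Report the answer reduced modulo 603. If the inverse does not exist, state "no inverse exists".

Euclidean algorithm on 603, 480:
603 = 1·480 + 123
480 = 3·123 + 111
123 = 1·111 + 12
111 = 9·12 + 3
12 = 4·3 + 0
The gcd is 3, not 1, hence no inverse exists.

no inverse exists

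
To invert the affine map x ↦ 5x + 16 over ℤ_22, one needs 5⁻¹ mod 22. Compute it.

Extended Euclidean algorithm:
22 = 4·5 + 2
5 = 2·2 + 1
2 = 2·1 + 0
Since gcd(5, 22) = 1, back-substitute to write 1 as a combination:
1 = 5 − 2·2
1 = −2·22 + 9·5
So 5·9 ≡ 1 (mod 22).

9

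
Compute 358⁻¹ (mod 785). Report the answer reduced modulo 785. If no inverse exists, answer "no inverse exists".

182

gcd(785, 358) by repeated division:
785 = 2*358 + 69
358 = 5*69 + 13
69 = 5*13 + 4
13 = 3*4 + 1
4 = 4*1 + 0
Since gcd(358, 785) = 1, back-substitute to write 1 as a combination:
1 = 13 − 3·4
1 = −3·69 + 16·13
1 = 16·358 − 83·69
1 = −83·785 + 182·358
So 358·182 ≡ 1 (mod 785).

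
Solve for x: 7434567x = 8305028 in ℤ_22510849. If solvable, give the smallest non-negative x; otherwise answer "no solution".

First find gcd(7434567, 22510849):
22510849 = 3*7434567 + 207148
7434567 = 35*207148 + 184387
207148 = 1*184387 + 22761
184387 = 8*22761 + 2299
22761 = 9*2299 + 2070
2299 = 1*2070 + 229
2070 = 9*229 + 9
229 = 25*9 + 4
9 = 2*4 + 1
4 = 4*1 + 0
gcd = 1, so a unique solution mod 22510849 exists.
Back-substitute for the Bézout coefficients:
1 = 9 − 2·4
1 = −2·229 + 51·9
1 = 51·2070 − 461·229
1 = −461·2299 + 512·2070
1 = 512·22761 − 5069·2299
1 = −5069·184387 + 41064·22761
1 = 41064·207148 − 46133·184387
1 = −46133·7434567 + 1655719·207148
1 = 1655719·22510849 − 5013290·7434567
So 7434567·(-5013290) ≡ 1 (mod 22510849), giving 7434567⁻¹ ≡ 17497559.
x ≡ 7434567⁻¹·8305028 ≡ 17497559·8305028 ≡ 12227904 (mod 22510849).

12227904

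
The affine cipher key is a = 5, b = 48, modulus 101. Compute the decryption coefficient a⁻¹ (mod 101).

81

Extended Euclidean algorithm:
101 = 20·5 + 1
5 = 5·1 + 0
Since gcd(5, 101) = 1, back-substitute to write 1 as a combination:
1 = 101 − 20·5
So 5·(-20) ≡ 1 (mod 101), and -20 ≡ 81 (mod 101).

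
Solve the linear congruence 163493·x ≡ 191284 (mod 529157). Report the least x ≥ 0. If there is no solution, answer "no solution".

466045

First find gcd(163493, 529157):
529157 = 3×163493 + 38678
163493 = 4×38678 + 8781
38678 = 4×8781 + 3554
8781 = 2×3554 + 1673
3554 = 2×1673 + 208
1673 = 8×208 + 9
208 = 23×9 + 1
9 = 9×1 + 0
gcd = 1, so a unique solution mod 529157 exists.
Back-substitute for the Bézout coefficients:
1 = 208 − 23·9
1 = −23·1673 + 185·208
1 = 185·3554 − 393·1673
1 = −393·8781 + 971·3554
1 = 971·38678 − 4277·8781
1 = −4277·163493 + 18079·38678
1 = 18079·529157 − 58514·163493
So 163493·(-58514) ≡ 1 (mod 529157), giving 163493⁻¹ ≡ 470643.
x ≡ 163493⁻¹·191284 ≡ 470643·191284 ≡ 466045 (mod 529157).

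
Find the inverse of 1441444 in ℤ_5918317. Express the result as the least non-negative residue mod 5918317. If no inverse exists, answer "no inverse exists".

gcd(5918317, 1441444) by repeated division:
5918317 = 4×1441444 + 152541
1441444 = 9×152541 + 68575
152541 = 2×68575 + 15391
68575 = 4×15391 + 7011
15391 = 2×7011 + 1369
7011 = 5×1369 + 166
1369 = 8×166 + 41
166 = 4×41 + 2
41 = 20×2 + 1
2 = 2×1 + 0
The gcd is 1. Working backward:
1 = 41 − 20·2
1 = −20·166 + 81·41
1 = 81·1369 − 668·166
1 = −668·7011 + 3421·1369
1 = 3421·15391 − 7510·7011
1 = −7510·68575 + 33461·15391
1 = 33461·152541 − 74432·68575
1 = −74432·1441444 + 703349·152541
1 = 703349·5918317 − 2887828·1441444
Thus 1441444·(-2887828) ≡ 1 (mod 5918317); reducing, -2887828 mod 5918317 = 3030489.

3030489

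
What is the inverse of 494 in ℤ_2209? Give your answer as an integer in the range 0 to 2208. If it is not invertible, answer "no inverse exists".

Run Euclid on (2209, 494):
2209 = 4·494 + 233
494 = 2·233 + 28
233 = 8·28 + 9
28 = 3·9 + 1
9 = 9·1 + 0
gcd = 1, so the inverse exists. Back-substitute:
1 = 28 − 3·9
1 = −3·233 + 25·28
1 = 25·494 − 53·233
1 = −53·2209 + 237·494
So 494·237 ≡ 1 (mod 2209).

237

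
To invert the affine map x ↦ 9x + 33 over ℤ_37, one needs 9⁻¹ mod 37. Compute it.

gcd(37, 9) by repeated division:
37 = 4·9 + 1
9 = 9·1 + 0
gcd = 1, so the inverse exists. Back-substitute:
1 = 37 − 4·9
Hence 9⁻¹ ≡ -4 ≡ 33 (mod 37).

33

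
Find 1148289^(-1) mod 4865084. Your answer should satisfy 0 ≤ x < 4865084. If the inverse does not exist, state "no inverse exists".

1204445

Run Euclid on (4865084, 1148289):
4865084 = 4·1148289 + 271928
1148289 = 4·271928 + 60577
271928 = 4·60577 + 29620
60577 = 2·29620 + 1337
29620 = 22·1337 + 206
1337 = 6·206 + 101
206 = 2·101 + 4
101 = 25·4 + 1
4 = 4·1 + 0
The gcd is 1. Working backward:
1 = 101 − 25·4
1 = −25·206 + 51·101
1 = 51·1337 − 331·206
1 = −331·29620 + 7333·1337
1 = 7333·60577 − 14997·29620
1 = −14997·271928 + 67321·60577
1 = 67321·1148289 − 284281·271928
1 = −284281·4865084 + 1204445·1148289
So 1148289·1204445 ≡ 1 (mod 4865084).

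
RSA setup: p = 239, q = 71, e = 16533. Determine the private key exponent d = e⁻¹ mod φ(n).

φ(n) = (p−1)(q−1) = 238·70 = 16660.
Need d with 16533·d ≡ 1 (mod 16660). Apply the extended Euclidean algorithm:
16660 = 1×16533 + 127
16533 = 130×127 + 23
127 = 5×23 + 12
23 = 1×12 + 11
12 = 1×11 + 1
11 = 11×1 + 0
Back-substitute:
1 = 12 − 11
1 = −23 + 2·12
1 = 2·127 − 11·23
1 = −11·16533 + 1432·127
1 = 1432·16660 − 1443·16533
So 16533·(-1443) ≡ 1 (mod 16660), hence d ≡ -1443 ≡ 15217 (mod 16660).

15217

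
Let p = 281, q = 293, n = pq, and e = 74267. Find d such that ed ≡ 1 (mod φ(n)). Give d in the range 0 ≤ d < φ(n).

29843

φ(n) = (p−1)(q−1) = 280·292 = 81760.
Need d with 74267·d ≡ 1 (mod 81760). Apply the extended Euclidean algorithm:
81760 = 1*74267 + 7493
74267 = 9*7493 + 6830
7493 = 1*6830 + 663
6830 = 10*663 + 200
663 = 3*200 + 63
200 = 3*63 + 11
63 = 5*11 + 8
11 = 1*8 + 3
8 = 2*3 + 2
3 = 1*2 + 1
2 = 2*1 + 0
Back-substitute:
1 = 3 − 2
1 = −8 + 3·3
1 = 3·11 − 4·8
1 = −4·63 + 23·11
1 = 23·200 − 73·63
1 = −73·663 + 242·200
1 = 242·6830 − 2493·663
1 = −2493·7493 + 2735·6830
1 = 2735·74267 − 27108·7493
1 = −27108·81760 + 29843·74267
So 74267·29843 ≡ 1 (mod 81760), hence d = 29843.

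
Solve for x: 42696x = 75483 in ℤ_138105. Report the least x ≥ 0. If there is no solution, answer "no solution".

First find gcd(42696, 138105):
138105 = 3×42696 + 10017
42696 = 4×10017 + 2628
10017 = 3×2628 + 2133
2628 = 1×2133 + 495
2133 = 4×495 + 153
495 = 3×153 + 36
153 = 4×36 + 9
36 = 4×9 + 0
gcd = 9 and 9 | 75483, so solutions exist. Divide through by 9: 4744x ≡ 8387 (mod 15345).
Now find 4744⁻¹ mod 15345:
15345 = 3×4744 + 1113
4744 = 4×1113 + 292
1113 = 3×292 + 237
292 = 1×237 + 55
237 = 4×55 + 17
55 = 3×17 + 4
17 = 4×4 + 1
4 = 4×1 + 0
Back-substitute:
1 = 17 − 4·4
1 = −4·55 + 13·17
1 = 13·237 − 56·55
1 = −56·292 + 69·237
1 = 69·1113 − 263·292
1 = −263·4744 + 1121·1113
1 = 1121·15345 − 3626·4744
So 4744·(-3626) ≡ 1 (mod 15345), i.e. 4744⁻¹ ≡ 11719.
Then x ≡ 11719·8387 ≡ 2528 (mod 15345); the smallest non-negative solution is x = 2528.

2528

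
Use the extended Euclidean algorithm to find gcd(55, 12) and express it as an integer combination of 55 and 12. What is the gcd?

1

Euclidean algorithm:
55 = 4×12 + 7
12 = 1×7 + 5
7 = 1×5 + 2
5 = 2×2 + 1
2 = 2×1 + 0
gcd(55, 12) = 1.
Working backward:
1 = 5 − 2·2
1 = −2·7 + 3·5
1 = 3·12 − 5·7
1 = −5·55 + 23·12
So 1 = (-5)·55 + (23)·12.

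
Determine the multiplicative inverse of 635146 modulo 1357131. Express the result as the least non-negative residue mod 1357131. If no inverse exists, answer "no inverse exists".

988651

gcd(1357131, 635146) by repeated division:
1357131 = 2·635146 + 86839
635146 = 7·86839 + 27273
86839 = 3·27273 + 5020
27273 = 5·5020 + 2173
5020 = 2·2173 + 674
2173 = 3·674 + 151
674 = 4·151 + 70
151 = 2·70 + 11
70 = 6·11 + 4
11 = 2·4 + 3
4 = 1·3 + 1
3 = 3·1 + 0
gcd = 1, so the inverse exists. Back-substitute:
1 = 4 − 3
1 = −11 + 3·4
1 = 3·70 − 19·11
1 = −19·151 + 41·70
1 = 41·674 − 183·151
1 = −183·2173 + 590·674
1 = 590·5020 − 1363·2173
1 = −1363·27273 + 7405·5020
1 = 7405·86839 − 23578·27273
1 = −23578·635146 + 172451·86839
1 = 172451·1357131 − 368480·635146
So 635146·(-368480) ≡ 1 (mod 1357131), and -368480 ≡ 988651 (mod 1357131).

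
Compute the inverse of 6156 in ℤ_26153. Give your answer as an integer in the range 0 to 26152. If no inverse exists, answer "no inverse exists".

20269

gcd(26153, 6156) by repeated division:
26153 = 4*6156 + 1529
6156 = 4*1529 + 40
1529 = 38*40 + 9
40 = 4*9 + 4
9 = 2*4 + 1
4 = 4*1 + 0
The gcd is 1. Working backward:
1 = 9 − 2·4
1 = −2·40 + 9·9
1 = 9·1529 − 344·40
1 = −344·6156 + 1385·1529
1 = 1385·26153 − 5884·6156
Hence 6156⁻¹ ≡ -5884 ≡ 20269 (mod 26153).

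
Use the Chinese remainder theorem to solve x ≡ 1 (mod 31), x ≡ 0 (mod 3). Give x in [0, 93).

Write x = 1 + 31·k. Then 31·k ≡ 0 − 1 ≡ 2 (mod 3).
Need 31⁻¹ mod 3. Extended Euclid on (3, 1):
3 = 3×1 + 0
31⁻¹ ≡ 1 (mod 3), so k ≡ 1·2 ≡ 2 (mod 3).
x = 1 + 31·2 = 63.

63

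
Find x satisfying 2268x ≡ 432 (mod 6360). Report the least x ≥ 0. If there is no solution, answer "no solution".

404

First find gcd(2268, 6360):
6360 = 2·2268 + 1824
2268 = 1·1824 + 444
1824 = 4·444 + 48
444 = 9·48 + 12
48 = 4·12 + 0
gcd = 12 and 12 | 432, so solutions exist. Divide through by 12: 189x ≡ 36 (mod 530).
Now find 189⁻¹ mod 530:
530 = 2*189 + 152
189 = 1*152 + 37
152 = 4*37 + 4
37 = 9*4 + 1
4 = 4*1 + 0
Back-substitute:
1 = 37 − 9·4
1 = −9·152 + 37·37
1 = 37·189 − 46·152
1 = −46·530 + 129·189
So 189⁻¹ ≡ 129 (mod 530).
Then x ≡ 129·36 ≡ 404 (mod 530); the smallest non-negative solution is x = 404.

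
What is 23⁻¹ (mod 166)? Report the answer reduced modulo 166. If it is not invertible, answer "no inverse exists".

Extended Euclidean algorithm:
166 = 7·23 + 5
23 = 4·5 + 3
5 = 1·3 + 2
3 = 1·2 + 1
2 = 2·1 + 0
Since gcd(23, 166) = 1, back-substitute to write 1 as a combination:
1 = 3 − 2
1 = −5 + 2·3
1 = 2·23 − 9·5
1 = −9·166 + 65·23
So 23·65 ≡ 1 (mod 166).

65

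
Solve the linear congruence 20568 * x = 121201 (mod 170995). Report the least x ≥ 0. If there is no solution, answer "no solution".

40352

First find gcd(20568, 170995):
170995 = 8·20568 + 6451
20568 = 3·6451 + 1215
6451 = 5·1215 + 376
1215 = 3·376 + 87
376 = 4·87 + 28
87 = 3·28 + 3
28 = 9·3 + 1
3 = 3·1 + 0
gcd = 1, so a unique solution mod 170995 exists.
Back-substitute for the Bézout coefficients:
1 = 28 − 9·3
1 = −9·87 + 28·28
1 = 28·376 − 121·87
1 = −121·1215 + 391·376
1 = 391·6451 − 2076·1215
1 = −2076·20568 + 6619·6451
1 = 6619·170995 − 55028·20568
So 20568·(-55028) ≡ 1 (mod 170995), giving 20568⁻¹ ≡ 115967.
x ≡ 20568⁻¹·121201 ≡ 115967·121201 ≡ 40352 (mod 170995).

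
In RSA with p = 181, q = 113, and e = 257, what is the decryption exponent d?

10433

φ(n) = (p−1)(q−1) = 180·112 = 20160.
Need d with 257·d ≡ 1 (mod 20160). Apply the extended Euclidean algorithm:
20160 = 78×257 + 114
257 = 2×114 + 29
114 = 3×29 + 27
29 = 1×27 + 2
27 = 13×2 + 1
2 = 2×1 + 0
Back-substitute:
1 = 27 − 13·2
1 = −13·29 + 14·27
1 = 14·114 − 55·29
1 = −55·257 + 124·114
1 = 124·20160 − 9727·257
So 257·(-9727) ≡ 1 (mod 20160), hence d ≡ -9727 ≡ 10433 (mod 20160).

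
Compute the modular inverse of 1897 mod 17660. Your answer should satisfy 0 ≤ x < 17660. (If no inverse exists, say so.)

15193

gcd(17660, 1897) by repeated division:
17660 = 9×1897 + 587
1897 = 3×587 + 136
587 = 4×136 + 43
136 = 3×43 + 7
43 = 6×7 + 1
7 = 7×1 + 0
gcd = 1, so the inverse exists. Back-substitute:
1 = 43 − 6·7
1 = −6·136 + 19·43
1 = 19·587 − 82·136
1 = −82·1897 + 265·587
1 = 265·17660 − 2467·1897
Thus 1897·(-2467) ≡ 1 (mod 17660); reducing, -2467 mod 17660 = 15193.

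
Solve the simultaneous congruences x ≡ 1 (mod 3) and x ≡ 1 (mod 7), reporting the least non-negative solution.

Write x = 1 + 3·k. Then 3·k ≡ 1 − 1 ≡ 0 (mod 7).
Need 3⁻¹ mod 7. Extended Euclid on (7, 3):
7 = 2*3 + 1
3 = 3*1 + 0
Back-substitute:
1 = 7 − 2·3
3⁻¹ ≡ 5 (mod 7), so k ≡ 5·0 ≡ 0 (mod 7).
x = 1 + 3·0 = 1.

1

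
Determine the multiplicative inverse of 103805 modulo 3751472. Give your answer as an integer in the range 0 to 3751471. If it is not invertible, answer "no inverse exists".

Extended Euclidean algorithm:
3751472 = 36*103805 + 14492
103805 = 7*14492 + 2361
14492 = 6*2361 + 326
2361 = 7*326 + 79
326 = 4*79 + 10
79 = 7*10 + 9
10 = 1*9 + 1
9 = 9*1 + 0
gcd = 1, so the inverse exists. Back-substitute:
1 = 10 − 9
1 = −79 + 8·10
1 = 8·326 − 33·79
1 = −33·2361 + 239·326
1 = 239·14492 − 1467·2361
1 = −1467·103805 + 10508·14492
1 = 10508·3751472 − 379755·103805
So 103805·(-379755) ≡ 1 (mod 3751472), and -379755 ≡ 3371717 (mod 3751472).

3371717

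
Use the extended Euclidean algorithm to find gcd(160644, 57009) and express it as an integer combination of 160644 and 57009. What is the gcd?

3

Apply Euclid's algorithm to 160644 and 57009:
160644 = 2×57009 + 46626
57009 = 1×46626 + 10383
46626 = 4×10383 + 5094
10383 = 2×5094 + 195
5094 = 26×195 + 24
195 = 8×24 + 3
24 = 8×3 + 0
gcd(160644, 57009) = 3.
Working backward:
3 = 195 − 8·24
3 = −8·5094 + 209·195
3 = 209·10383 − 426·5094
3 = −426·46626 + 1913·10383
3 = 1913·57009 − 2339·46626
3 = −2339·160644 + 6591·57009
So 3 = (-2339)·160644 + (6591)·57009.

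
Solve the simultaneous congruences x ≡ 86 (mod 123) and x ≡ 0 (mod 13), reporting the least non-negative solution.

455

Write x = 86 + 123·k. Then 123·k ≡ 0 − 86 ≡ 5 (mod 13).
Need 123⁻¹ mod 13. Extended Euclid on (13, 6):
13 = 2·6 + 1
6 = 6·1 + 0
Back-substitute:
1 = 13 − 2·6
123⁻¹ ≡ 11 (mod 13), so k ≡ 11·5 ≡ 3 (mod 13).
x = 86 + 123·3 = 455.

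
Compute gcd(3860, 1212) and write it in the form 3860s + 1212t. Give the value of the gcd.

4

Apply Euclid's algorithm to 3860 and 1212:
3860 = 3*1212 + 224
1212 = 5*224 + 92
224 = 2*92 + 40
92 = 2*40 + 12
40 = 3*12 + 4
12 = 3*4 + 0
gcd(3860, 1212) = 4.
Working backward:
4 = 40 − 3·12
4 = −3·92 + 7·40
4 = 7·224 − 17·92
4 = −17·1212 + 92·224
4 = 92·3860 − 293·1212
So 4 = (92)·3860 + (-293)·1212.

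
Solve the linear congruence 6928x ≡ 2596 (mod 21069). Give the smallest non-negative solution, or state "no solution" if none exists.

12688

First find gcd(6928, 21069):
21069 = 3×6928 + 285
6928 = 24×285 + 88
285 = 3×88 + 21
88 = 4×21 + 4
21 = 5×4 + 1
4 = 4×1 + 0
gcd = 1, so a unique solution mod 21069 exists.
Back-substitute for the Bézout coefficients:
1 = 21 − 5·4
1 = −5·88 + 21·21
1 = 21·285 − 68·88
1 = −68·6928 + 1653·285
1 = 1653·21069 − 5027·6928
So 6928·(-5027) ≡ 1 (mod 21069), giving 6928⁻¹ ≡ 16042.
x ≡ 6928⁻¹·2596 ≡ 16042·2596 ≡ 12688 (mod 21069).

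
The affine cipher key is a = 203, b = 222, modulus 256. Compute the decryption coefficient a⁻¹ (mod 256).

Apply the Euclidean algorithm to 256 and 203:
256 = 1·203 + 53
203 = 3·53 + 44
53 = 1·44 + 9
44 = 4·9 + 8
9 = 1·8 + 1
8 = 8·1 + 0
gcd = 1, so the inverse exists. Back-substitute:
1 = 9 − 8
1 = −44 + 5·9
1 = 5·53 − 6·44
1 = −6·203 + 23·53
1 = 23·256 − 29·203
Hence 203⁻¹ ≡ -29 ≡ 227 (mod 256).

227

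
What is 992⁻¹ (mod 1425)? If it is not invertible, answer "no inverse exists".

Run Euclid on (1425, 992):
1425 = 1·992 + 433
992 = 2·433 + 126
433 = 3·126 + 55
126 = 2·55 + 16
55 = 3·16 + 7
16 = 2·7 + 2
7 = 3·2 + 1
2 = 2·1 + 0
gcd = 1, so the inverse exists. Back-substitute:
1 = 7 − 3·2
1 = −3·16 + 7·7
1 = 7·55 − 24·16
1 = −24·126 + 55·55
1 = 55·433 − 189·126
1 = −189·992 + 433·433
1 = 433·1425 − 622·992
So 992·(-622) ≡ 1 (mod 1425), and -622 ≡ 803 (mod 1425).

803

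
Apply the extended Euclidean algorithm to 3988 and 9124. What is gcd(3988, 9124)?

Euclidean algorithm:
9124 = 2×3988 + 1148
3988 = 3×1148 + 544
1148 = 2×544 + 60
544 = 9×60 + 4
60 = 15×4 + 0
gcd(3988, 9124) = 4.
Working backward:
4 = 544 − 9·60
4 = −9·1148 + 19·544
4 = 19·3988 − 66·1148
4 = −66·9124 + 151·3988
So 4 = (-66)·9124 + (151)·3988.

4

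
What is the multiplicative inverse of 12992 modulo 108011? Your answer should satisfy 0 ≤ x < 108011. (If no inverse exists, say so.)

64356

Extended Euclidean algorithm:
108011 = 8·12992 + 4075
12992 = 3·4075 + 767
4075 = 5·767 + 240
767 = 3·240 + 47
240 = 5·47 + 5
47 = 9·5 + 2
5 = 2·2 + 1
2 = 2·1 + 0
Since gcd(12992, 108011) = 1, back-substitute to write 1 as a combination:
1 = 5 − 2·2
1 = −2·47 + 19·5
1 = 19·240 − 97·47
1 = −97·767 + 310·240
1 = 310·4075 − 1647·767
1 = −1647·12992 + 5251·4075
1 = 5251·108011 − 43655·12992
So 12992·(-43655) ≡ 1 (mod 108011), and -43655 ≡ 64356 (mod 108011).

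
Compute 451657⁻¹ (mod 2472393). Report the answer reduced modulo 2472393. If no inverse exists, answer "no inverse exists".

1315354

Apply the Euclidean algorithm to 2472393 and 451657:
2472393 = 5×451657 + 214108
451657 = 2×214108 + 23441
214108 = 9×23441 + 3139
23441 = 7×3139 + 1468
3139 = 2×1468 + 203
1468 = 7×203 + 47
203 = 4×47 + 15
47 = 3×15 + 2
15 = 7×2 + 1
2 = 2×1 + 0
gcd = 1, so the inverse exists. Back-substitute:
1 = 15 − 7·2
1 = −7·47 + 22·15
1 = 22·203 − 95·47
1 = −95·1468 + 687·203
1 = 687·3139 − 1469·1468
1 = −1469·23441 + 10970·3139
1 = 10970·214108 − 100199·23441
1 = −100199·451657 + 211368·214108
1 = 211368·2472393 − 1157039·451657
Hence 451657⁻¹ ≡ -1157039 ≡ 1315354 (mod 2472393).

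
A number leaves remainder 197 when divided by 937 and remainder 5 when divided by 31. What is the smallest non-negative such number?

7693

Write x = 197 + 937·k. Then 937·k ≡ 5 − 197 ≡ 25 (mod 31).
Need 937⁻¹ mod 31. Extended Euclid on (31, 7):
31 = 4·7 + 3
7 = 2·3 + 1
3 = 3·1 + 0
Back-substitute:
1 = 7 − 2·3
1 = −2·31 + 9·7
937⁻¹ ≡ 9 (mod 31), so k ≡ 9·25 ≡ 8 (mod 31).
x = 197 + 937·8 = 7693.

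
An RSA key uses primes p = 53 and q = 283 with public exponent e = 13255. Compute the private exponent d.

14383

φ(n) = (p−1)(q−1) = 52·282 = 14664.
Need d with 13255·d ≡ 1 (mod 14664). Apply the extended Euclidean algorithm:
14664 = 1*13255 + 1409
13255 = 9*1409 + 574
1409 = 2*574 + 261
574 = 2*261 + 52
261 = 5*52 + 1
52 = 52*1 + 0
Back-substitute:
1 = 261 − 5·52
1 = −5·574 + 11·261
1 = 11·1409 − 27·574
1 = −27·13255 + 254·1409
1 = 254·14664 − 281·13255
So 13255·(-281) ≡ 1 (mod 14664), hence d ≡ -281 ≡ 14383 (mod 14664).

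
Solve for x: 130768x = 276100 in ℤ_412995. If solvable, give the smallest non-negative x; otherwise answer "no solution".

First find gcd(130768, 412995):
412995 = 3×130768 + 20691
130768 = 6×20691 + 6622
20691 = 3×6622 + 825
6622 = 8×825 + 22
825 = 37×22 + 11
22 = 2×11 + 0
gcd = 11 and 11 | 276100, so solutions exist. Divide through by 11: 11888x ≡ 25100 (mod 37545).
Now find 11888⁻¹ mod 37545:
37545 = 3·11888 + 1881
11888 = 6·1881 + 602
1881 = 3·602 + 75
602 = 8·75 + 2
75 = 37·2 + 1
2 = 2·1 + 0
Back-substitute:
1 = 75 − 37·2
1 = −37·602 + 297·75
1 = 297·1881 − 928·602
1 = −928·11888 + 5865·1881
1 = 5865·37545 − 18523·11888
So 11888·(-18523) ≡ 1 (mod 37545), i.e. 11888⁻¹ ≡ 19022.
Then x ≡ 19022·25100 ≡ 29980 (mod 37545); the smallest non-negative solution is x = 29980.

29980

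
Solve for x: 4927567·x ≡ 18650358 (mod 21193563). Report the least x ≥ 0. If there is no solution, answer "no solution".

First find gcd(4927567, 21193563):
21193563 = 4*4927567 + 1483295
4927567 = 3*1483295 + 477682
1483295 = 3*477682 + 50249
477682 = 9*50249 + 25441
50249 = 1*25441 + 24808
25441 = 1*24808 + 633
24808 = 39*633 + 121
633 = 5*121 + 28
121 = 4*28 + 9
28 = 3*9 + 1
9 = 9*1 + 0
gcd = 1, so a unique solution mod 21193563 exists.
Back-substitute for the Bézout coefficients:
1 = 28 − 3·9
1 = −3·121 + 13·28
1 = 13·633 − 68·121
1 = −68·24808 + 2665·633
1 = 2665·25441 − 2733·24808
1 = −2733·50249 + 5398·25441
1 = 5398·477682 − 51315·50249
1 = −51315·1483295 + 159343·477682
1 = 159343·4927567 − 529344·1483295
1 = −529344·21193563 + 2276719·4927567
So 4927567·(2276719) ≡ 1 (mod 21193563), giving 4927567⁻¹ ≡ 2276719.
x ≡ 4927567⁻¹·18650358 ≡ 2276719·18650358 ≡ 3041457 (mod 21193563).

3041457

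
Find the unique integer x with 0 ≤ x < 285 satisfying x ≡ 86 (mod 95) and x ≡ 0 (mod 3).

Write x = 86 + 95·k. Then 95·k ≡ 0 − 86 ≡ 1 (mod 3).
Need 95⁻¹ mod 3. Extended Euclid on (3, 2):
3 = 1×2 + 1
2 = 2×1 + 0
Back-substitute:
1 = 3 − 2
95⁻¹ ≡ 2 (mod 3), so k ≡ 2·1 ≡ 2 (mod 3).
x = 86 + 95·2 = 276.

276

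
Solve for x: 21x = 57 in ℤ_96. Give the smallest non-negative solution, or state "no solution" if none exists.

First find gcd(21, 96):
96 = 4*21 + 12
21 = 1*12 + 9
12 = 1*9 + 3
9 = 3*3 + 0
gcd = 3 and 3 | 57, so solutions exist. Divide through by 3: 7x ≡ 19 (mod 32).
Now find 7⁻¹ mod 32:
32 = 4*7 + 4
7 = 1*4 + 3
4 = 1*3 + 1
3 = 3*1 + 0
Back-substitute:
1 = 4 − 3
1 = −7 + 2·4
1 = 2·32 − 9·7
So 7·(-9) ≡ 1 (mod 32), i.e. 7⁻¹ ≡ 23.
Then x ≡ 23·19 ≡ 21 (mod 32); the smallest non-negative solution is x = 21.

21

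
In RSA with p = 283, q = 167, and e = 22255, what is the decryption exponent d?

20071

φ(n) = (p−1)(q−1) = 282·166 = 46812.
Need d with 22255·d ≡ 1 (mod 46812). Apply the extended Euclidean algorithm:
46812 = 2·22255 + 2302
22255 = 9·2302 + 1537
2302 = 1·1537 + 765
1537 = 2·765 + 7
765 = 109·7 + 2
7 = 3·2 + 1
2 = 2·1 + 0
Back-substitute:
1 = 7 − 3·2
1 = −3·765 + 328·7
1 = 328·1537 − 659·765
1 = −659·2302 + 987·1537
1 = 987·22255 − 9542·2302
1 = −9542·46812 + 20071·22255
So 22255·20071 ≡ 1 (mod 46812), hence d = 20071.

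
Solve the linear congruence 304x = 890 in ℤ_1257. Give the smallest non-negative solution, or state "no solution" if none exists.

557

First find gcd(304, 1257):
1257 = 4×304 + 41
304 = 7×41 + 17
41 = 2×17 + 7
17 = 2×7 + 3
7 = 2×3 + 1
3 = 3×1 + 0
gcd = 1, so a unique solution mod 1257 exists.
Back-substitute for the Bézout coefficients:
1 = 7 − 2·3
1 = −2·17 + 5·7
1 = 5·41 − 12·17
1 = −12·304 + 89·41
1 = 89·1257 − 368·304
So 304·(-368) ≡ 1 (mod 1257), giving 304⁻¹ ≡ 889.
x ≡ 304⁻¹·890 ≡ 889·890 ≡ 557 (mod 1257).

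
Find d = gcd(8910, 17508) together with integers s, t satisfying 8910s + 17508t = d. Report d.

6

Euclidean algorithm:
17508 = 1·8910 + 8598
8910 = 1·8598 + 312
8598 = 27·312 + 174
312 = 1·174 + 138
174 = 1·138 + 36
138 = 3·36 + 30
36 = 1·30 + 6
30 = 5·6 + 0
gcd(8910, 17508) = 6.
Working backward:
6 = 36 − 30
6 = −138 + 4·36
6 = 4·174 − 5·138
6 = −5·312 + 9·174
6 = 9·8598 − 248·312
6 = −248·8910 + 257·8598
6 = 257·17508 − 505·8910
So 6 = (257)·17508 + (-505)·8910.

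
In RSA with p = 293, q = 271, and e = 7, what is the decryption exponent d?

φ(n) = (p−1)(q−1) = 292·270 = 78840.
Need d with 7·d ≡ 1 (mod 78840). Apply the extended Euclidean algorithm:
78840 = 11262×7 + 6
7 = 1×6 + 1
6 = 6×1 + 0
Back-substitute:
1 = 7 − 6
1 = −78840 + 11263·7
So 7·11263 ≡ 1 (mod 78840), hence d = 11263.

11263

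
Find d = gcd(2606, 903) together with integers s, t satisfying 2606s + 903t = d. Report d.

Repeated division:
2606 = 2·903 + 800
903 = 1·800 + 103
800 = 7·103 + 79
103 = 1·79 + 24
79 = 3·24 + 7
24 = 3·7 + 3
7 = 2·3 + 1
3 = 3·1 + 0
gcd(2606, 903) = 1.
Working backward:
1 = 7 − 2·3
1 = −2·24 + 7·7
1 = 7·79 − 23·24
1 = −23·103 + 30·79
1 = 30·800 − 233·103
1 = −233·903 + 263·800
1 = 263·2606 − 759·903
So 1 = (263)·2606 + (-759)·903.

1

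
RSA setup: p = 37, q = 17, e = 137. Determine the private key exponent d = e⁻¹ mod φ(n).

185

φ(n) = (p−1)(q−1) = 36·16 = 576.
Need d with 137·d ≡ 1 (mod 576). Apply the extended Euclidean algorithm:
576 = 4×137 + 28
137 = 4×28 + 25
28 = 1×25 + 3
25 = 8×3 + 1
3 = 3×1 + 0
Back-substitute:
1 = 25 − 8·3
1 = −8·28 + 9·25
1 = 9·137 − 44·28
1 = −44·576 + 185·137
So 137·185 ≡ 1 (mod 576), hence d = 185.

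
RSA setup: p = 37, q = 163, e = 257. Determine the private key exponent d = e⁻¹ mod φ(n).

5537

φ(n) = (p−1)(q−1) = 36·162 = 5832.
Need d with 257·d ≡ 1 (mod 5832). Apply the extended Euclidean algorithm:
5832 = 22*257 + 178
257 = 1*178 + 79
178 = 2*79 + 20
79 = 3*20 + 19
20 = 1*19 + 1
19 = 19*1 + 0
Back-substitute:
1 = 20 − 19
1 = −79 + 4·20
1 = 4·178 − 9·79
1 = −9·257 + 13·178
1 = 13·5832 − 295·257
So 257·(-295) ≡ 1 (mod 5832), hence d ≡ -295 ≡ 5537 (mod 5832).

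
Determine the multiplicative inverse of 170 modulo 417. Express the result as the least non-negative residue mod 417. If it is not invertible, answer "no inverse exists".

Extended Euclidean algorithm:
417 = 2*170 + 77
170 = 2*77 + 16
77 = 4*16 + 13
16 = 1*13 + 3
13 = 4*3 + 1
3 = 3*1 + 0
Since gcd(170, 417) = 1, back-substitute to write 1 as a combination:
1 = 13 − 4·3
1 = −4·16 + 5·13
1 = 5·77 − 24·16
1 = −24·170 + 53·77
1 = 53·417 − 130·170
Hence 170⁻¹ ≡ -130 ≡ 287 (mod 417).

287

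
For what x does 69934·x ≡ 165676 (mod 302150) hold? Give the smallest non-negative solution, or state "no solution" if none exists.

First find gcd(69934, 302150):
302150 = 4·69934 + 22414
69934 = 3·22414 + 2692
22414 = 8·2692 + 878
2692 = 3·878 + 58
878 = 15·58 + 8
58 = 7·8 + 2
8 = 4·2 + 0
gcd = 2 and 2 | 165676, so solutions exist. Divide through by 2: 34967x ≡ 82838 (mod 151075).
Now find 34967⁻¹ mod 151075:
151075 = 4×34967 + 11207
34967 = 3×11207 + 1346
11207 = 8×1346 + 439
1346 = 3×439 + 29
439 = 15×29 + 4
29 = 7×4 + 1
4 = 4×1 + 0
Back-substitute:
1 = 29 − 7·4
1 = −7·439 + 106·29
1 = 106·1346 − 325·439
1 = −325·11207 + 2706·1346
1 = 2706·34967 − 8443·11207
1 = −8443·151075 + 36478·34967
So 34967⁻¹ ≡ 36478 (mod 151075).
Then x ≡ 36478·82838 ≡ 113489 (mod 151075); the smallest non-negative solution is x = 113489.

113489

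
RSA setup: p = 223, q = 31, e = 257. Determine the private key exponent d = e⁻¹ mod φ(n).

5753

φ(n) = (p−1)(q−1) = 222·30 = 6660.
Need d with 257·d ≡ 1 (mod 6660). Apply the extended Euclidean algorithm:
6660 = 25·257 + 235
257 = 1·235 + 22
235 = 10·22 + 15
22 = 1·15 + 7
15 = 2·7 + 1
7 = 7·1 + 0
Back-substitute:
1 = 15 − 2·7
1 = −2·22 + 3·15
1 = 3·235 − 32·22
1 = −32·257 + 35·235
1 = 35·6660 − 907·257
So 257·(-907) ≡ 1 (mod 6660), hence d ≡ -907 ≡ 5753 (mod 6660).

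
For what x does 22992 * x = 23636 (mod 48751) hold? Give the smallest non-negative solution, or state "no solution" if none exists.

5709

First find gcd(22992, 48751):
48751 = 2*22992 + 2767
22992 = 8*2767 + 856
2767 = 3*856 + 199
856 = 4*199 + 60
199 = 3*60 + 19
60 = 3*19 + 3
19 = 6*3 + 1
3 = 3*1 + 0
gcd = 1, so a unique solution mod 48751 exists.
Back-substitute for the Bézout coefficients:
1 = 19 − 6·3
1 = −6·60 + 19·19
1 = 19·199 − 63·60
1 = −63·856 + 271·199
1 = 271·2767 − 876·856
1 = −876·22992 + 7279·2767
1 = 7279·48751 − 15434·22992
So 22992·(-15434) ≡ 1 (mod 48751), giving 22992⁻¹ ≡ 33317.
x ≡ 22992⁻¹·23636 ≡ 33317·23636 ≡ 5709 (mod 48751).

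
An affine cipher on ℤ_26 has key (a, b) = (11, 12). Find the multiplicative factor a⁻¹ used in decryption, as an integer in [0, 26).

19

Extended Euclidean algorithm:
26 = 2·11 + 4
11 = 2·4 + 3
4 = 1·3 + 1
3 = 3·1 + 0
The gcd is 1. Working backward:
1 = 4 − 3
1 = −11 + 3·4
1 = 3·26 − 7·11
Hence 11⁻¹ ≡ -7 ≡ 19 (mod 26).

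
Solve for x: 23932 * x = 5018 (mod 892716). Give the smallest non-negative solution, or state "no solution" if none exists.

no solution

gcd(23932, 892716):
892716 = 37*23932 + 7232
23932 = 3*7232 + 2236
7232 = 3*2236 + 524
2236 = 4*524 + 140
524 = 3*140 + 104
140 = 1*104 + 36
104 = 2*36 + 32
36 = 1*32 + 4
32 = 8*4 + 0
gcd = 4, but 4 ∤ 5018, so the congruence has no solution.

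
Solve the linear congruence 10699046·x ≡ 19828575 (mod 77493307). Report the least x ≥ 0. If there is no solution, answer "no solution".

First find gcd(10699046, 77493307):
77493307 = 7*10699046 + 2599985
10699046 = 4*2599985 + 299106
2599985 = 8*299106 + 207137
299106 = 1*207137 + 91969
207137 = 2*91969 + 23199
91969 = 3*23199 + 22372
23199 = 1*22372 + 827
22372 = 27*827 + 43
827 = 19*43 + 10
43 = 4*10 + 3
10 = 3*3 + 1
3 = 3*1 + 0
gcd = 1, so a unique solution mod 77493307 exists.
Back-substitute for the Bézout coefficients:
1 = 10 − 3·3
1 = −3·43 + 13·10
1 = 13·827 − 250·43
1 = −250·22372 + 6763·827
1 = 6763·23199 − 7013·22372
1 = −7013·91969 + 27802·23199
1 = 27802·207137 − 62617·91969
1 = −62617·299106 + 90419·207137
1 = 90419·2599985 − 785969·299106
1 = −785969·10699046 + 3234295·2599985
1 = 3234295·77493307 − 23426034·10699046
So 10699046·(-23426034) ≡ 1 (mod 77493307), giving 10699046⁻¹ ≡ 54067273.
x ≡ 10699046⁻¹·19828575 ≡ 54067273·19828575 ≡ 6673053 (mod 77493307).

6673053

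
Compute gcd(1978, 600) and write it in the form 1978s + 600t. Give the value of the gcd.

2

Repeated division:
1978 = 3*600 + 178
600 = 3*178 + 66
178 = 2*66 + 46
66 = 1*46 + 20
46 = 2*20 + 6
20 = 3*6 + 2
6 = 3*2 + 0
gcd(1978, 600) = 2.
Working backward:
2 = 20 − 3·6
2 = −3·46 + 7·20
2 = 7·66 − 10·46
2 = −10·178 + 27·66
2 = 27·600 − 91·178
2 = −91·1978 + 300·600
So 2 = (-91)·1978 + (300)·600.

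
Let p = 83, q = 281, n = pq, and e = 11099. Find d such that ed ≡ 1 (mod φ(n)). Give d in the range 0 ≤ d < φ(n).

φ(n) = (p−1)(q−1) = 82·280 = 22960.
Need d with 11099·d ≡ 1 (mod 22960). Apply the extended Euclidean algorithm:
22960 = 2·11099 + 762
11099 = 14·762 + 431
762 = 1·431 + 331
431 = 1·331 + 100
331 = 3·100 + 31
100 = 3·31 + 7
31 = 4·7 + 3
7 = 2·3 + 1
3 = 3·1 + 0
Back-substitute:
1 = 7 − 2·3
1 = −2·31 + 9·7
1 = 9·100 − 29·31
1 = −29·331 + 96·100
1 = 96·431 − 125·331
1 = −125·762 + 221·431
1 = 221·11099 − 3219·762
1 = −3219·22960 + 6659·11099
So 11099·6659 ≡ 1 (mod 22960), hence d = 6659.

6659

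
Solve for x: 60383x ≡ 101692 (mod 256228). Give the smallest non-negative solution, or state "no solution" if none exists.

42584

First find gcd(60383, 256228):
256228 = 4*60383 + 14696
60383 = 4*14696 + 1599
14696 = 9*1599 + 305
1599 = 5*305 + 74
305 = 4*74 + 9
74 = 8*9 + 2
9 = 4*2 + 1
2 = 2*1 + 0
gcd = 1, so a unique solution mod 256228 exists.
Back-substitute for the Bézout coefficients:
1 = 9 − 4·2
1 = −4·74 + 33·9
1 = 33·305 − 136·74
1 = −136·1599 + 713·305
1 = 713·14696 − 6553·1599
1 = −6553·60383 + 26925·14696
1 = 26925·256228 − 114253·60383
So 60383·(-114253) ≡ 1 (mod 256228), giving 60383⁻¹ ≡ 141975.
x ≡ 60383⁻¹·101692 ≡ 141975·101692 ≡ 42584 (mod 256228).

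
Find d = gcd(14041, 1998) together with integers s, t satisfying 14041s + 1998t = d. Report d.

Repeated division:
14041 = 7·1998 + 55
1998 = 36·55 + 18
55 = 3·18 + 1
18 = 18·1 + 0
gcd(14041, 1998) = 1.
Back-substituting:
1 = 55 − 3·18
1 = −3·1998 + 109·55
1 = 109·14041 − 766·1998
So 1 = (109)·14041 + (-766)·1998.

1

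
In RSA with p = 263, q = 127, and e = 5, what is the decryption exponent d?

13205

φ(n) = (p−1)(q−1) = 262·126 = 33012.
Need d with 5·d ≡ 1 (mod 33012). Apply the extended Euclidean algorithm:
33012 = 6602*5 + 2
5 = 2*2 + 1
2 = 2*1 + 0
Back-substitute:
1 = 5 − 2·2
1 = −2·33012 + 13205·5
So 5·13205 ≡ 1 (mod 33012), hence d = 13205.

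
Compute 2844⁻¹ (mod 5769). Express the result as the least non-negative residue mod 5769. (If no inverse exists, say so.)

no inverse exists

Compute gcd(2844, 5769):
5769 = 2·2844 + 81
2844 = 35·81 + 9
81 = 9·9 + 0
Since gcd = 9 > 1, 2844 is not a unit mod 5769.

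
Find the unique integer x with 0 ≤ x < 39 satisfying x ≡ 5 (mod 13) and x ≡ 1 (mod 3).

31

Write x = 5 + 13·k. Then 13·k ≡ 1 − 5 ≡ 2 (mod 3).
Need 13⁻¹ mod 3. Extended Euclid on (3, 1):
3 = 3·1 + 0
13⁻¹ ≡ 1 (mod 3), so k ≡ 1·2 ≡ 2 (mod 3).
x = 5 + 13·2 = 31.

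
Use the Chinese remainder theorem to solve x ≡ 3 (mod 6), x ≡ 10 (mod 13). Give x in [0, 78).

Write x = 3 + 6·k. Then 6·k ≡ 10 − 3 ≡ 7 (mod 13).
Need 6⁻¹ mod 13. Extended Euclid on (13, 6):
13 = 2*6 + 1
6 = 6*1 + 0
Back-substitute:
1 = 13 − 2·6
6⁻¹ ≡ 11 (mod 13), so k ≡ 11·7 ≡ 12 (mod 13).
x = 3 + 6·12 = 75.

75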